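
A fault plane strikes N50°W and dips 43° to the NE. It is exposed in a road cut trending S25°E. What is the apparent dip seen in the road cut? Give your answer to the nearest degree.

22°

The section lies 25° from the strike.
tan(apparent dip) = tan 43° · sin 25° = 0.3941
apparent dip = arctan 0.3941 = 21.51°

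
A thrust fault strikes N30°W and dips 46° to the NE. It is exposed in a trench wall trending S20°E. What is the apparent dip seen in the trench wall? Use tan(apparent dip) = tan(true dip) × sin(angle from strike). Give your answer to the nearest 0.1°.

10.2°

Angle between strike (N30°W) and section (S20°E): β = 10°.
tan(apparent dip) = tan 46° · sin 10° = 0.1798
apparent dip = arctan 0.1798 = 10.19°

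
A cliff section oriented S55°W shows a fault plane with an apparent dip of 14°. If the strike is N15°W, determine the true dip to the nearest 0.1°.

β = acute angle between strike N15°W and section S55°W = 70°.
tan(true dip) = tan 14° / sin 70° = 0.2653
δ = arctan(0.2653) = 14.86°

14.9°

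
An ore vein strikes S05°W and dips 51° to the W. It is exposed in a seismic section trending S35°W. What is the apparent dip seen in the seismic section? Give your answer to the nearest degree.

32°

The strike is S05°W and the section trends S35°W; the acute angle between them is β = 30°.
tan(apparent dip) = tan 51° · sin 30° = 0.6174
α = arctan(0.6174) = 31.69°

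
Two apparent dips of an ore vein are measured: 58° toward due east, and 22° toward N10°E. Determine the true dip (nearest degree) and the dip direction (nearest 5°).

Represent each trace as a vector plunging at its apparent dip toward its trend (east-north-up frame): v₁ = (0.530, 0.000, -0.848), v₂ = (0.161, 0.913, -0.375).
n = v₁ × v₂ = (0.774, 0.062, 0.484) (taken with n_z > 0).
True dip = arccos(n_z / |n|) = arccos(0.5287) = 58.1°.
Dip direction = atan2(0.774, 0.062) = 85° (azimuth of n's horizontal projection).

true dip 58°, dip direction 085°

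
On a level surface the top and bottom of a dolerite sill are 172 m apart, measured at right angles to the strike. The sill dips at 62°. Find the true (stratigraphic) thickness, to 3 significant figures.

True thickness t = w · sin(dip) = 172 × sin 62°
t = 172 × 0.8829 = 151.867 m

152 m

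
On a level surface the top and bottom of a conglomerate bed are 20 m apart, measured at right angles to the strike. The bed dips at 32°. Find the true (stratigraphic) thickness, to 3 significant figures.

10.6 m

True thickness t = w · sin(dip) = 20 × sin 32°
t = 20 × 0.5299 = 10.598 m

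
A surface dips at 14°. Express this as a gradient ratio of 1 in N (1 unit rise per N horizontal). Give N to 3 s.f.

1 : N means tan θ = 1/N, so N = 1/tan 14° = 1/0.2493

1 in 4.01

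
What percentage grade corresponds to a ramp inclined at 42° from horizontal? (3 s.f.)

grade % = 100 × tan 42° = 100 × 0.9004

90.0%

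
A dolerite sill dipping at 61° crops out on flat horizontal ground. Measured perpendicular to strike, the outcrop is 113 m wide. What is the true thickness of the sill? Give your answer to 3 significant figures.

True thickness t = w · sin(dip) = 113 × sin 61°
t = 113 × 0.8746 = 98.832 m

98.8 m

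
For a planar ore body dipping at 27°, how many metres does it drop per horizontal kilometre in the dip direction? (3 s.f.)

drop per km = 1000 × tan 27° = 1000 × 0.5095

510 m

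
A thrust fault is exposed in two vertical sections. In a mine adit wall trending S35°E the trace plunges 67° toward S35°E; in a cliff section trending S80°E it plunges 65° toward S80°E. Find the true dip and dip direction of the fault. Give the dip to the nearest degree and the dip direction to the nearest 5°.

true dip 68°, dip direction 130°

The two traces are lines in the plane: v₁ = (sin 145°·cos 67°, cos 145°·cos 67°, −sin 67°), v₂ = (sin 100°·cos 65°, cos 100°·cos 65°, −sin 65°).
The plane normal is n = v₁ × v₂ ∝ (0.223, -0.180, 0.117).
Dip δ = arctan(|n_h|/n_z) = arctan(0.286/0.117) = 67.8°.
The horizontal component of n points toward azimuth atan2(n_x, n_y) = 129°, the dip direction.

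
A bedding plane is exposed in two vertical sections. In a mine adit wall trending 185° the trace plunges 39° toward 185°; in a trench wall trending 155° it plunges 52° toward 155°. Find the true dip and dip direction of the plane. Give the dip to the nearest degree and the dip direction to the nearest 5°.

The two traces are lines in the plane: v₁ = (sin 185°·cos 39°, cos 185°·cos 39°, −sin 39°), v₂ = (sin 155°·cos 52°, cos 155°·cos 52°, −sin 52°).
Cross product v₁ × v₂ gives the pole to the plane: n ∝ (0.259, -0.217, 0.239).
True dip = arccos(n_z / |n|) = arccos(0.5778) = 54.7°.
Dip direction = atan2(0.259, -0.217) = 130° (azimuth of n's horizontal projection).

true dip 55°, dip direction 130°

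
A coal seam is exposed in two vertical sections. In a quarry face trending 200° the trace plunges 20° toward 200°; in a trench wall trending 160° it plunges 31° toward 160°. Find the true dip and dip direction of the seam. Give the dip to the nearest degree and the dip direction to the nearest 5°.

Each apparent-dip line lies in the plane. As unit vectors (x east, y north, z up), v₁ plunges 20°→200° and v₂ plunges 31°→160°.
Cross product v₁ × v₂ gives the pole to the plane: n ∝ (0.179, -0.266, 0.518).
True dip = arccos(n_z / |n|) = arccos(0.8502) = 31.8°.
The horizontal component of n points toward azimuth atan2(n_x, n_y) = 146°, the dip direction.

true dip 32°, dip direction 145°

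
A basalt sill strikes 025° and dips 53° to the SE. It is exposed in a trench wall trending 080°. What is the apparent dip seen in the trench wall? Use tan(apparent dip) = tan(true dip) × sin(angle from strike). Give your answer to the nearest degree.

The section lies 55° from the strike.
tan α = tan 53° × sin 55° = 1.3270 × 0.8192 = 1.0871
α = arctan(1.0871) = 47.39°

47°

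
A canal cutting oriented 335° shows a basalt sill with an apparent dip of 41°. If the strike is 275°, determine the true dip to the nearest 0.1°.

β = acute angle between strike 275° and section 335° = 60°.
tan(true dip) = tan 41° / sin 60° = 1.0038
δ = arctan(1.0038) = 45.11°

45.1°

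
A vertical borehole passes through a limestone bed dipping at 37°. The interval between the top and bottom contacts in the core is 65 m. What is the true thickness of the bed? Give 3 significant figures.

51.9 m

True thickness t = h · cos(dip) = 65 × cos 37°
t = 65 × 0.7986 = 51.911 m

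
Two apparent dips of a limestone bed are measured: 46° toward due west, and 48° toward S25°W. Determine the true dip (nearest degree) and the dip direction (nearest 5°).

The two traces are lines in the plane: v₁ = (sin 270°·cos 46°, cos 270°·cos 46°, −sin 46°), v₂ = (sin 205°·cos 48°, cos 205°·cos 48°, −sin 48°).
Cross product v₁ × v₂ gives the pole to the plane: n ∝ (-0.436, -0.313, 0.421).
True dip = arccos(n_z / |n|) = arccos(0.6174) = 51.9°.
Dip direction = atan2(-0.436, -0.313) = 234° (azimuth of n's horizontal projection).

true dip 52°, dip direction 235°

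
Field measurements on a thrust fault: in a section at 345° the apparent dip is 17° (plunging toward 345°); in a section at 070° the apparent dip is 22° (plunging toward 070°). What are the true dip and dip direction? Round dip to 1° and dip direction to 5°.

true dip 26°, dip direction 035°

The two traces are lines in the plane: v₁ = (sin 345°·cos 17°, cos 345°·cos 17°, −sin 17°), v₂ = (sin 70°·cos 22°, cos 70°·cos 22°, −sin 22°).
Cross product v₁ × v₂ gives the pole to the plane: n ∝ (0.253, 0.347, 0.883).
True dip = arccos(n_z / |n|) = arccos(0.8991) = 26.0°.
Dip direction = azimuth of (n_x, n_y) = atan2(0.253, 0.347) = 36°.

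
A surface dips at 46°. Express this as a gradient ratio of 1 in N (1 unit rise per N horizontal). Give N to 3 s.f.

1 : N means tan θ = 1/N, so N = 1/tan 46° = 1/1.0355

1 in 0.966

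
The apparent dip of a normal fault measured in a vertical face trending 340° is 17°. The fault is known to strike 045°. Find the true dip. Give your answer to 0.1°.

18.6°

The section is 65° from the strike.
tan δ = tan α / sin β = tan 17° / sin 65° = 0.3057 / 0.9063 = 0.3373
true dip = arctan 0.3373 = 18.64°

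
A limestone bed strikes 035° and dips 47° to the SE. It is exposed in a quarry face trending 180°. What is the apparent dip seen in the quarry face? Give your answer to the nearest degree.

32°

The strike is 035° and the section trends 180°; the acute angle between them is β = 35°.
tan α = tan 47° × sin 35° = 1.0724 × 0.5736 = 0.6151
apparent dip = arctan 0.6151 = 31.60°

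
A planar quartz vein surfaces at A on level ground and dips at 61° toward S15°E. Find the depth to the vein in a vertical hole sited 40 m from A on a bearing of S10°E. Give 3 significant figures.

71.9 m

The hole lies 5° from the dip direction, so the down-dip offset is 40 × cos 5° = 39.85 m.
Depth = down-dip offset × tan(dip) = 39.85 × tan 61° = 39.85 × 1.8040
Depth = 71.89 m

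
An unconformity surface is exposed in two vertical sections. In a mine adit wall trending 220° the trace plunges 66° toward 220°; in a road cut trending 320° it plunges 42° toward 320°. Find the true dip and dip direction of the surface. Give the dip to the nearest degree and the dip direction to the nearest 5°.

Each apparent-dip line lies in the plane. As unit vectors (x east, y north, z up), v₁ plunges 66°→220° and v₂ plunges 42°→320°.
The plane normal is n = v₁ × v₂ ∝ (-0.729, -0.261, 0.298).
tan δ = √(n_x²+n_y²)/n_z = 0.774/0.298, so δ = 69.0°.
Dip direction = atan2(-0.729, -0.261) = 250° (azimuth of n's horizontal projection).

true dip 69°, dip direction 250°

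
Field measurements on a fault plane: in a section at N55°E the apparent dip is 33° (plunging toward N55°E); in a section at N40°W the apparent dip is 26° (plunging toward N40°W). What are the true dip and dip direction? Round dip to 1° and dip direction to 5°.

true dip 40°, dip direction 015°

Each apparent-dip line lies in the plane. As unit vectors (x east, y north, z up), v₁ plunges 33°→N55°E and v₂ plunges 26°→N40°W.
Cross product v₁ × v₂ gives the pole to the plane: n ∝ (0.164, 0.616, 0.751).
Dip δ = arctan(|n_h|/n_z) = arctan(0.637/0.751) = 40.3°.
The horizontal component of n points toward azimuth atan2(n_x, n_y) = 15°, the dip direction.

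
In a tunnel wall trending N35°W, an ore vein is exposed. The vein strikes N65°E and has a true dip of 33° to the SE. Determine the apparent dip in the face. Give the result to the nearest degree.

33°

The strike is N65°E and the section trends N35°W; the acute angle between them is β = 80°.
tan α = tan 33° × sin 80° = 0.6494 × 0.9848 = 0.6395
apparent dip = arctan 0.6395 = 32.60°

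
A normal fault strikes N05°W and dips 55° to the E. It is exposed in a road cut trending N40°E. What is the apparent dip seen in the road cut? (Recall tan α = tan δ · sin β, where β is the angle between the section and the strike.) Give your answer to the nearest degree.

The strike is N05°W and the section trends N40°E; the acute angle between them is β = 45°.
tan(apparent dip) = tan 55° · sin 45° = 1.0099
α = arctan(1.0099) = 45.28°

45°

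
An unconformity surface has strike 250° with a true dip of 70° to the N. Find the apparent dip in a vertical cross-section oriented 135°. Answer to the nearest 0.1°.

68.1°

The strike is 250° and the section trends 135°; the acute angle between them is β = 65°.
tan(apparent dip) = tan 70° · sin 65° = 2.4901
α = arctan(2.4901) = 68.12°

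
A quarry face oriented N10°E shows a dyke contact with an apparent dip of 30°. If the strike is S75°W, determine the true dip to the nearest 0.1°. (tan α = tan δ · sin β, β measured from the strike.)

32.5°

β = acute angle between strike S75°W and section N10°E = 65°.
tan δ = tan α / sin β = tan 30° / sin 65° = 0.5774 / 0.9063 = 0.6370
true dip = arctan 0.6370 = 32.50°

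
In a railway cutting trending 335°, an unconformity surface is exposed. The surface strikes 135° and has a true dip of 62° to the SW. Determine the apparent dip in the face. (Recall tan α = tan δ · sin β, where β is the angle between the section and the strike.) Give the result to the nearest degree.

Angle between strike (135°) and section (335°): β = 20°.
tan(apparent dip) = tan 62° · sin 20° = 0.6432
apparent dip = arctan 0.6432 = 32.75°

33°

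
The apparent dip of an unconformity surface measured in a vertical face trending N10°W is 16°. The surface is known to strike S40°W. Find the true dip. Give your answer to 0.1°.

20.5°

β = acute angle between strike S40°W and section N10°W = 50°.
tan(true dip) = tan 16° / sin 50° = 0.3743
δ = arctan(0.3743) = 20.52°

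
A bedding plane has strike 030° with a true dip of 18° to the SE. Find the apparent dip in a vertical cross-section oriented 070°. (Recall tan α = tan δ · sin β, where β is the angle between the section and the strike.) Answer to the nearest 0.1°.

11.8°

The strike is 030° and the section trends 070°; the acute angle between them is β = 40°.
tan α = tan 18° × sin 40° = 0.3249 × 0.6428 = 0.2089
α = arctan(0.2089) = 11.80°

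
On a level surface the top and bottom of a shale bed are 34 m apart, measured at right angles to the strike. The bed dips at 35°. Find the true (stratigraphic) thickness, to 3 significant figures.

True thickness t = w · sin(dip) = 34 × sin 35°
t = 34 × 0.5736 = 19.502 m

19.5 m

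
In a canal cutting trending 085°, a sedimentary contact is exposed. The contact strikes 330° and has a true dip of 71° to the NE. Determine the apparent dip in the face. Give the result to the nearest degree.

69°

The strike is 330° and the section trends 085°; the acute angle between them is β = 65°.
tan(apparent dip) = tan 71° · sin 65° = 2.6321
α = arctan(2.6321) = 69.20°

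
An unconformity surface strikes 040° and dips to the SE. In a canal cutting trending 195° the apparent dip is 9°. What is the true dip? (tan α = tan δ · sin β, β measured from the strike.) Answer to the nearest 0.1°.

20.5°

The section is 25° from the strike.
tan(true dip) = tan 9° / sin 25° = 0.3748
δ = arctan(0.3748) = 20.54°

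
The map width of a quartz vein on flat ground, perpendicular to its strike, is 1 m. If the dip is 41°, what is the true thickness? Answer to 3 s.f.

0.656 m

True thickness t = w · sin(dip) = 1 × sin 41°
t = 1 × 0.6561 = 0.656 m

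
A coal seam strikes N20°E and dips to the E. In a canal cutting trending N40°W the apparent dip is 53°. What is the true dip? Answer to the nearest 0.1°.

The section is 60° from the strike.
tan(true dip) = tan 53° / sin 60° = 1.5323
true dip = arctan 1.5323 = 56.87°

56.9°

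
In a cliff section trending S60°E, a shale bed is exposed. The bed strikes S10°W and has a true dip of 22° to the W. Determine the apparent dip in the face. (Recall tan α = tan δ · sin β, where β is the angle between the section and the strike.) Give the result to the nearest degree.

The section lies 70° from the strike.
tan(apparent dip) = tan 22° · sin 70° = 0.3797
apparent dip = arctan 0.3797 = 20.79°

21°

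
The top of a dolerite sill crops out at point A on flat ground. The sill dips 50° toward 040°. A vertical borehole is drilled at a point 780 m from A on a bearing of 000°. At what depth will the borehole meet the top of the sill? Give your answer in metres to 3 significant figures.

712 m

The hole lies 40° from the dip direction, so the down-dip offset is 780 × cos 40° = 597.51 m.
Depth = down-dip offset × tan(dip) = 597.51 × tan 50° = 597.51 × 1.1918
Depth = 712.09 m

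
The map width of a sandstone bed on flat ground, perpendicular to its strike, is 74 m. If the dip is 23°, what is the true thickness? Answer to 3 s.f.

True thickness t = w · sin(dip) = 74 × sin 23°
t = 74 × 0.3907 = 28.914 m

28.9 m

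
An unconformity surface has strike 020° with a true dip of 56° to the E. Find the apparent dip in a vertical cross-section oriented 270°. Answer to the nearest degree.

Angle between strike (020°) and section (270°): β = 70°.
tan α = tan 56° × sin 70° = 1.4826 × 0.9397 = 1.3932
apparent dip = arctan 1.3932 = 54.33°

54°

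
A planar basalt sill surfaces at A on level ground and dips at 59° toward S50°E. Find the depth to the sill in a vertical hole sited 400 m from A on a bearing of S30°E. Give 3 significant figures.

626 m

The hole lies 20° from the dip direction, so the down-dip offset is 400 × cos 20° = 375.88 m.
Depth = down-dip offset × tan(dip) = 375.88 × tan 59° = 375.88 × 1.6643
Depth = 625.56 m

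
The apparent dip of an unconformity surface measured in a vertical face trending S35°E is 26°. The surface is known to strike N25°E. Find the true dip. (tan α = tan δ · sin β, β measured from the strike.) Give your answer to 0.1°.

β = acute angle between strike N25°E and section S35°E = 60°.
tan(true dip) = tan 26° / sin 60° = 0.5632
δ = arctan(0.5632) = 29.39°

29.4°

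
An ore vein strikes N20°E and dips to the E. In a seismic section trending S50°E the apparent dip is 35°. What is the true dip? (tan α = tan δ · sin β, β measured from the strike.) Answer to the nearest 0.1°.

36.7°

The section is 70° from the strike.
tan δ = tan α / sin β = tan 35° / sin 70° = 0.7002 / 0.9397 = 0.7451
δ = arctan(0.7451) = 36.69°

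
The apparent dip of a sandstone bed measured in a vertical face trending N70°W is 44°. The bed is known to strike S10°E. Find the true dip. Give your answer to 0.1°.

48.1°

β = acute angle between strike S10°E and section N70°W = 60°.
tan δ = tan α / sin β = tan 44° / sin 60° = 0.9657 / 0.8660 = 1.1151
δ = arctan(1.1151) = 48.11°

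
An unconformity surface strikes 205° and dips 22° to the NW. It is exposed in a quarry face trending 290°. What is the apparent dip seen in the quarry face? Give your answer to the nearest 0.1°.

21.9°

Angle between strike (205°) and section (290°): β = 85°.
tan α = tan 22° × sin 85° = 0.4040 × 0.9962 = 0.4025
apparent dip = arctan 0.4025 = 21.92°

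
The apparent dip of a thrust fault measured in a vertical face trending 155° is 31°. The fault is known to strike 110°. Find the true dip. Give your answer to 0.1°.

β = acute angle between strike 110° and section 155° = 45°.
tan(true dip) = tan 31° / sin 45° = 0.8497
true dip = arctan 0.8497 = 40.36°

40.4°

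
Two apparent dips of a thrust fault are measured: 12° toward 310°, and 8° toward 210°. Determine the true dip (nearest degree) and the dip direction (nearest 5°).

true dip 16°, dip direction 270°

The two traces are lines in the plane: v₁ = (sin 310°·cos 12°, cos 310°·cos 12°, −sin 12°), v₂ = (sin 210°·cos 8°, cos 210°·cos 8°, −sin 8°).
n = v₁ × v₂ = (-0.266, -0.001, 0.954) (taken with n_z > 0).
Dip δ = arctan(|n_h|/n_z) = arctan(0.266/0.954) = 15.6°.
Dip direction = atan2(-0.266, -0.001) = 270° (azimuth of n's horizontal projection).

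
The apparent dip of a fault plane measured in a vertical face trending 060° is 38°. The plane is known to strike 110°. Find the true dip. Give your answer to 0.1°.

The section is 50° from the strike.
tan(true dip) = tan 38° / sin 50° = 1.0199
δ = arctan(1.0199) = 45.56°

45.6°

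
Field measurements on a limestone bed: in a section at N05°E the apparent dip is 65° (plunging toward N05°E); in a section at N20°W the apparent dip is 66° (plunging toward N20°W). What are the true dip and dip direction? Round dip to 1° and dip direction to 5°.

true dip 66°, dip direction 345°

The two traces are lines in the plane: v₁ = (sin 5°·cos 65°, cos 5°·cos 65°, −sin 65°), v₂ = (sin 340°·cos 66°, cos 340°·cos 66°, −sin 66°).
n = v₁ × v₂ = (-0.038, 0.160, 0.073) (taken with n_z > 0).
Dip δ = arctan(|n_h|/n_z) = arctan(0.164/0.073) = 66.1°.
The horizontal component of n points toward azimuth atan2(n_x, n_y) = 347°, the dip direction.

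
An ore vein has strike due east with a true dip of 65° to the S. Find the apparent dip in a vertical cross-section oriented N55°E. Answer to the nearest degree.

51°

The section lies 35° from the strike.
tan(apparent dip) = tan 65° · sin 35° = 1.2300
α = arctan(1.2300) = 50.89°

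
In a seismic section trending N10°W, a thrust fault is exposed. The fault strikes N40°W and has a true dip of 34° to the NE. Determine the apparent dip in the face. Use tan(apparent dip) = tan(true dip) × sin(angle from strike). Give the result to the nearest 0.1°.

18.6°

Angle between strike (N40°W) and section (N10°W): β = 30°.
tan α = tan 34° × sin 30° = 0.6745 × 0.5000 = 0.3373
apparent dip = arctan 0.3373 = 18.64°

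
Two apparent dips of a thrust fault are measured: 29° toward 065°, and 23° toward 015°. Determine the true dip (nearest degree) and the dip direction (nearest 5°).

The two traces are lines in the plane: v₁ = (sin 65°·cos 29°, cos 65°·cos 29°, −sin 29°), v₂ = (sin 15°·cos 23°, cos 15°·cos 23°, −sin 23°).
n = v₁ × v₂ = (0.287, 0.194, 0.617) (taken with n_z > 0).
Dip δ = arctan(|n_h|/n_z) = arctan(0.346/0.617) = 29.3°.
Dip direction = atan2(0.287, 0.194) = 56° (azimuth of n's horizontal projection).

true dip 29°, dip direction 055°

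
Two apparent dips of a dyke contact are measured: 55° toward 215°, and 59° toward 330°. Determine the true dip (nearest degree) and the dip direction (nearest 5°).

The two traces are lines in the plane: v₁ = (sin 215°·cos 55°, cos 215°·cos 55°, −sin 55°), v₂ = (sin 330°·cos 59°, cos 330°·cos 59°, −sin 59°).
The plane normal is n = v₁ × v₂ ∝ (-0.768, 0.071, 0.268).
Dip δ = arctan(|n_h|/n_z) = arctan(0.771/0.268) = 70.9°.
Dip direction = atan2(-0.768, 0.071) = 275° (azimuth of n's horizontal projection).

true dip 71°, dip direction 275°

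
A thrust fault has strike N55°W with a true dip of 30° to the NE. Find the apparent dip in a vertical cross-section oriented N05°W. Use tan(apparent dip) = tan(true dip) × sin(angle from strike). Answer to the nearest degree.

The strike is N55°W and the section trends N05°W; the acute angle between them is β = 50°.
tan(apparent dip) = tan 30° · sin 50° = 0.4423
apparent dip = arctan 0.4423 = 23.86°

24°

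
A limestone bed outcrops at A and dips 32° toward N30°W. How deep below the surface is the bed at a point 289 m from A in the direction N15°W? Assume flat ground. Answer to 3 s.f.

174 m

The hole lies 15° from the dip direction, so the down-dip offset is 289 × cos 15° = 279.15 m.
Depth = down-dip offset × tan(dip) = 279.15 × tan 32° = 279.15 × 0.6249
Depth = 174.43 m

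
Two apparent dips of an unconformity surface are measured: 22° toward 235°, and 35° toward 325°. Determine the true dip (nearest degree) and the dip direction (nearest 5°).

Each apparent-dip line lies in the plane. As unit vectors (x east, y north, z up), v₁ plunges 22°→235° and v₂ plunges 35°→325°.
Cross product v₁ × v₂ gives the pole to the plane: n ∝ (-0.556, 0.260, 0.760).
Dip δ = arctan(|n_h|/n_z) = arctan(0.614/0.760) = 39.0°.
Dip direction = azimuth of (n_x, n_y) = atan2(-0.556, 0.260) = 295°.

true dip 39°, dip direction 295°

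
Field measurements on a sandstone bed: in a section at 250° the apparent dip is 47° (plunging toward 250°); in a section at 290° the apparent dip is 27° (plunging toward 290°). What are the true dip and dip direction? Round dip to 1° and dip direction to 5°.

Each apparent-dip line lies in the plane. As unit vectors (x east, y north, z up), v₁ plunges 47°→250° and v₂ plunges 27°→290°.
n = v₁ × v₂ = (-0.329, -0.321, 0.391) (taken with n_z > 0).
Dip δ = arctan(|n_h|/n_z) = arctan(0.460/0.391) = 49.7°.
Dip direction = atan2(-0.329, -0.321) = 226° (azimuth of n's horizontal projection).

true dip 50°, dip direction 225°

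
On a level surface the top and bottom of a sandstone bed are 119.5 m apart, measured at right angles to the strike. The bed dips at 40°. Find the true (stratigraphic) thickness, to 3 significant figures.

True thickness t = w · sin(dip) = 119.5 × sin 40°
t = 119.5 × 0.6428 = 76.813 m

76.8 m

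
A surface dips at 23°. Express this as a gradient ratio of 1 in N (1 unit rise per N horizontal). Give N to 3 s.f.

1 : N means tan θ = 1/N, so N = 1/tan 23° = 1/0.4245

1 in 2.36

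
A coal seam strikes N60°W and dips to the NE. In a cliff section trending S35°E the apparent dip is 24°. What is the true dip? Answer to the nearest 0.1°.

46.5°

β = acute angle between strike N60°W and section S35°E = 25°.
tan δ = tan α / sin β = tan 24° / sin 25° = 0.4452 / 0.4226 = 1.0535
δ = arctan(1.0535) = 46.49°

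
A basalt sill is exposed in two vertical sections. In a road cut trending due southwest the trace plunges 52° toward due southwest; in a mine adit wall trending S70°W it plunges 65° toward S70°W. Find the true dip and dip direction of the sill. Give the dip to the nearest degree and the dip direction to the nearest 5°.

The two traces are lines in the plane: v₁ = (sin 225°·cos 52°, cos 225°·cos 52°, −sin 52°), v₂ = (sin 250°·cos 65°, cos 250°·cos 65°, −sin 65°).
The plane normal is n = v₁ × v₂ ∝ (-0.281, 0.082, 0.110).
Dip δ = arctan(|n_h|/n_z) = arctan(0.292/0.110) = 69.4°.
The horizontal component of n points toward azimuth atan2(n_x, n_y) = 286°, the dip direction.

true dip 69°, dip direction 285°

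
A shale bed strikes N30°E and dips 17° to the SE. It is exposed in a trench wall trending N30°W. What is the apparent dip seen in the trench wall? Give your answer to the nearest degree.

15°

Angle between strike (N30°E) and section (N30°W): β = 60°.
tan α = tan 17° × sin 60° = 0.3057 × 0.8660 = 0.2648
α = arctan(0.2648) = 14.83°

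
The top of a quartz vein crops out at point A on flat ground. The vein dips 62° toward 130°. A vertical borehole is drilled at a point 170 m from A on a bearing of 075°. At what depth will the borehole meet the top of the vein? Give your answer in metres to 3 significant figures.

The hole lies 55° from the dip direction, so the down-dip offset is 170 × cos 55° = 97.51 m.
Depth = down-dip offset × tan(dip) = 97.51 × tan 62° = 97.51 × 1.8807
Depth = 183.39 m

183 m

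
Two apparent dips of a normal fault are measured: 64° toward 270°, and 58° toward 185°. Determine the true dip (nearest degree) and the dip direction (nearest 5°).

true dip 68°, dip direction 235°

Represent each trace as a vector plunging at its apparent dip toward its trend (east-north-up frame): v₁ = (-0.438, -0.000, -0.899), v₂ = (-0.046, -0.528, -0.848).
n = v₁ × v₂ = (-0.474, -0.330, 0.231) (taken with n_z > 0).
Dip δ = arctan(|n_h|/n_z) = arctan(0.578/0.231) = 68.2°.
The horizontal component of n points toward azimuth atan2(n_x, n_y) = 235°, the dip direction.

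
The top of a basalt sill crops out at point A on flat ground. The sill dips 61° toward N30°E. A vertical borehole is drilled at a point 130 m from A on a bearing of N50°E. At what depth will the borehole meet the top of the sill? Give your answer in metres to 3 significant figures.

The hole lies 20° from the dip direction, so the down-dip offset is 130 × cos 20° = 122.16 m.
Depth = down-dip offset × tan(dip) = 122.16 × tan 61° = 122.16 × 1.8040
Depth = 220.38 m

220 m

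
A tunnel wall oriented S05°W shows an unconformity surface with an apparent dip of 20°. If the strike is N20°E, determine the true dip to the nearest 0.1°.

The section is 15° from the strike.
tan δ = tan α / sin β = tan 20° / sin 15° = 0.3640 / 0.2588 = 1.4063
δ = arctan(1.4063) = 54.58°

54.6°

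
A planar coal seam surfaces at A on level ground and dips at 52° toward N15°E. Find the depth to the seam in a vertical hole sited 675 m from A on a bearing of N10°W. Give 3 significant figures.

783 m

The hole lies 25° from the dip direction, so the down-dip offset is 675 × cos 25° = 611.76 m.
Depth = down-dip offset × tan(dip) = 611.76 × tan 52° = 611.76 × 1.2799
Depth = 783.01 m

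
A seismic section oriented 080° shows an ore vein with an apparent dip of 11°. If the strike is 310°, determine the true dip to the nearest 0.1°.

β = acute angle between strike 310° and section 080° = 50°.
tan δ = tan α / sin β = tan 11° / sin 50° = 0.1944 / 0.7660 = 0.2537
true dip = arctan 0.2537 = 14.24°

14.2°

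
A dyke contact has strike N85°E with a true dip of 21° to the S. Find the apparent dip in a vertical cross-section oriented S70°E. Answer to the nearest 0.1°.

Angle between strike (N85°E) and section (S70°E): β = 25°.
tan α = tan 21° × sin 25° = 0.3839 × 0.4226 = 0.1622
α = arctan(0.1622) = 9.21°

9.2°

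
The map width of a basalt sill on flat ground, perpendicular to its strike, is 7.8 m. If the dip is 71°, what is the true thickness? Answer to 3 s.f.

True thickness t = w · sin(dip) = 7.8 × sin 71°
t = 7.8 × 0.9455 = 7.375 m

7.38 m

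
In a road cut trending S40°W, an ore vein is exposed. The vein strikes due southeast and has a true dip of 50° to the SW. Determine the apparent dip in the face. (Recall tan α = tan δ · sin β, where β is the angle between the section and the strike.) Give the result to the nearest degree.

The strike is due southeast and the section trends S40°W; the acute angle between them is β = 85°.
tan(apparent dip) = tan 50° · sin 85° = 1.1872
α = arctan(1.1872) = 49.89°

50°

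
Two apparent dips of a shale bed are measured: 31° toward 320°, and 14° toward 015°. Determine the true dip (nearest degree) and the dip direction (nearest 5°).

The two traces are lines in the plane: v₁ = (sin 320°·cos 31°, cos 320°·cos 31°, −sin 31°), v₂ = (sin 15°·cos 14°, cos 15°·cos 14°, −sin 14°).
Cross product v₁ × v₂ gives the pole to the plane: n ∝ (-0.324, 0.263, 0.681).
Dip δ = arctan(|n_h|/n_z) = arctan(0.417/0.681) = 31.5°.
The horizontal component of n points toward azimuth atan2(n_x, n_y) = 309°, the dip direction.

true dip 31°, dip direction 310°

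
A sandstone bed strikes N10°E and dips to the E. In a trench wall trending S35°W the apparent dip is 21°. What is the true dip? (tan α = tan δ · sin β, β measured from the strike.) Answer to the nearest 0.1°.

42.2°

β = acute angle between strike N10°E and section S35°W = 25°.
tan δ = tan α / sin β = tan 21° / sin 25° = 0.3839 / 0.4226 = 0.9083
true dip = arctan 0.9083 = 42.25°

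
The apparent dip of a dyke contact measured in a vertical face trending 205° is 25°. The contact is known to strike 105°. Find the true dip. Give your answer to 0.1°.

25.3°

The section is 80° from the strike.
tan(true dip) = tan 25° / sin 80° = 0.4735
true dip = arctan 0.4735 = 25.34°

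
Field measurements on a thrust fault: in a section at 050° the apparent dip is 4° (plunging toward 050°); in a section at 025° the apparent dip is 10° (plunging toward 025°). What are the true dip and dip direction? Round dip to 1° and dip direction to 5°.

true dip 15°, dip direction 335°

Represent each trace as a vector plunging at its apparent dip toward its trend (east-north-up frame): v₁ = (0.764, 0.641, -0.070), v₂ = (0.416, 0.893, -0.174).
Cross product v₁ × v₂ gives the pole to the plane: n ∝ (-0.049, 0.104, 0.415).
tan δ = √(n_x²+n_y²)/n_z = 0.115/0.415, so δ = 15.4°.
Dip direction = azimuth of (n_x, n_y) = atan2(-0.049, 0.104) = 335°.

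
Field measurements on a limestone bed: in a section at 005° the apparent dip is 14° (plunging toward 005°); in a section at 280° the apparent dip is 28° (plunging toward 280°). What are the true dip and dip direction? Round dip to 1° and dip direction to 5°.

Represent each trace as a vector plunging at its apparent dip toward its trend (east-north-up frame): v₁ = (0.085, 0.967, -0.242), v₂ = (-0.870, 0.153, -0.469).
The plane normal is n = v₁ × v₂ ∝ (-0.417, 0.250, 0.853).
True dip = arccos(n_z / |n|) = arccos(0.8690) = 29.7°.
The horizontal component of n points toward azimuth atan2(n_x, n_y) = 301°, the dip direction.

true dip 30°, dip direction 300°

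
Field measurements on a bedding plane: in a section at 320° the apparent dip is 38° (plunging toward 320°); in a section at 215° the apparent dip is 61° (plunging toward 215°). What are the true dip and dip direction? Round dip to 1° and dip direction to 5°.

true dip 66°, dip direction 250°

Represent each trace as a vector plunging at its apparent dip toward its trend (east-north-up frame): v₁ = (-0.507, 0.604, -0.616), v₂ = (-0.278, -0.397, -0.875).
Cross product v₁ × v₂ gives the pole to the plane: n ∝ (-0.772, -0.272, 0.369).
True dip = arccos(n_z / |n|) = arccos(0.4108) = 65.7°.
Dip direction = atan2(-0.772, -0.272) = 251° (azimuth of n's horizontal projection).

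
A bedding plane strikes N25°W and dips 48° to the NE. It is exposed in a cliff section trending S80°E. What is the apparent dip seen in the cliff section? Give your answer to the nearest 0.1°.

42.3°

The strike is N25°W and the section trends S80°E; the acute angle between them is β = 55°.
tan(apparent dip) = tan 48° · sin 55° = 0.9098
apparent dip = arctan 0.9098 = 42.29°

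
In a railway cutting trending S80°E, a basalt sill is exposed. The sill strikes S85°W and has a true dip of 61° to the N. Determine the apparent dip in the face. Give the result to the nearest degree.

Angle between strike (S85°W) and section (S80°E): β = 15°.
tan(apparent dip) = tan 61° · sin 15° = 0.4669
apparent dip = arctan 0.4669 = 25.03°

25°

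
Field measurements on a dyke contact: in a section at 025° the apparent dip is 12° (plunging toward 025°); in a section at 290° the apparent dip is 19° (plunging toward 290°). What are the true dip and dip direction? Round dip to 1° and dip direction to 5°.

true dip 23°, dip direction 325°

Represent each trace as a vector plunging at its apparent dip toward its trend (east-north-up frame): v₁ = (0.413, 0.887, -0.208), v₂ = (-0.888, 0.323, -0.326).
Cross product v₁ × v₂ gives the pole to the plane: n ∝ (-0.221, 0.319, 0.921).
Dip δ = arctan(|n_h|/n_z) = arctan(0.389/0.921) = 22.9°.
Dip direction = azimuth of (n_x, n_y) = atan2(-0.221, 0.319) = 325°.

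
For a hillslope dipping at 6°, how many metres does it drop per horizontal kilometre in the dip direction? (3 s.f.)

105 m

drop per km = 1000 × tan 6° = 1000 × 0.1051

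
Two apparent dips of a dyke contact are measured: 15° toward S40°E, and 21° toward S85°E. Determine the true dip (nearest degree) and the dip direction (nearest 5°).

true dip 21°, dip direction 095°

Each apparent-dip line lies in the plane. As unit vectors (x east, y north, z up), v₁ plunges 15°→S40°E and v₂ plunges 21°→S85°E.
The plane normal is n = v₁ × v₂ ∝ (0.244, -0.018, 0.638).
tan δ = √(n_x²+n_y²)/n_z = 0.245/0.638, so δ = 21.0°.
Dip direction = azimuth of (n_x, n_y) = atan2(0.244, -0.018) = 94°.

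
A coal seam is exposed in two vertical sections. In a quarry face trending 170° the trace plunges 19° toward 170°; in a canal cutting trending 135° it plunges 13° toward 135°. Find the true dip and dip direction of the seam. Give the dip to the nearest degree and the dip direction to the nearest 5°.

Represent each trace as a vector plunging at its apparent dip toward its trend (east-north-up frame): v₁ = (0.164, -0.931, -0.326), v₂ = (0.689, -0.689, -0.225).
Cross product v₁ × v₂ gives the pole to the plane: n ∝ (-0.015, -0.187, 0.528).
tan δ = √(n_x²+n_y²)/n_z = 0.188/0.528, so δ = 19.6°.
Dip direction = atan2(-0.015, -0.187) = 185° (azimuth of n's horizontal projection).

true dip 20°, dip direction 185°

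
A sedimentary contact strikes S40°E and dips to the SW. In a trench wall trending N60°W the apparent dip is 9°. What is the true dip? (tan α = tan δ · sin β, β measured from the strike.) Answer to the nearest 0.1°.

24.8°

β = acute angle between strike S40°E and section N60°W = 20°.
tan(true dip) = tan 9° / sin 20° = 0.4631
true dip = arctan 0.4631 = 24.85°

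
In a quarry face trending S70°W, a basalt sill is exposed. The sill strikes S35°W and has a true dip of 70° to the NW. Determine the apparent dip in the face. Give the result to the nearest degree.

58°

The section lies 35° from the strike.
tan α = tan 70° × sin 35° = 2.7475 × 0.5736 = 1.5759
α = arctan(1.5759) = 57.60°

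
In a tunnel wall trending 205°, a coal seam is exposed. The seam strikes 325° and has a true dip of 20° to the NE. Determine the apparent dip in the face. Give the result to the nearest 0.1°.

Angle between strike (325°) and section (205°): β = 60°.
tan(apparent dip) = tan 20° · sin 60° = 0.3152
α = arctan(0.3152) = 17.50°

17.5°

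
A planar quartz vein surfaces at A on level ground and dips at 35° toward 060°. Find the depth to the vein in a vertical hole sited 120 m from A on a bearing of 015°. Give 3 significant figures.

The hole lies 45° from the dip direction, so the down-dip offset is 120 × cos 45° = 84.85 m.
Depth = down-dip offset × tan(dip) = 84.85 × tan 35° = 84.85 × 0.7002
Depth = 59.41 m

59.4 m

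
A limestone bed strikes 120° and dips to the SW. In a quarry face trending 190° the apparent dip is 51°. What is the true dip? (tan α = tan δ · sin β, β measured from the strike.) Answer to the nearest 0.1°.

52.7°

β = acute angle between strike 120° and section 190° = 70°.
tan(true dip) = tan 51° / sin 70° = 1.3142
δ = arctan(1.3142) = 52.73°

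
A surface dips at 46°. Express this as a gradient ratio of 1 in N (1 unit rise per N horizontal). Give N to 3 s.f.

1 in 0.966

1 : N means tan θ = 1/N, so N = 1/tan 46° = 1/1.0355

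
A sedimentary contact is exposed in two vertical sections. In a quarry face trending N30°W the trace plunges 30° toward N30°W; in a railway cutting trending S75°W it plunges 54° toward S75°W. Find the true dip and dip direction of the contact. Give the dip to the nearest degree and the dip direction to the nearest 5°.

Each apparent-dip line lies in the plane. As unit vectors (x east, y north, z up), v₁ plunges 30°→N30°W and v₂ plunges 54°→S75°W.
Cross product v₁ × v₂ gives the pole to the plane: n ∝ (-0.683, -0.066, 0.492).
True dip = arccos(n_z / |n|) = arccos(0.5825) = 54.4°.
Dip direction = azimuth of (n_x, n_y) = atan2(-0.683, -0.066) = 264°.

true dip 54°, dip direction 265°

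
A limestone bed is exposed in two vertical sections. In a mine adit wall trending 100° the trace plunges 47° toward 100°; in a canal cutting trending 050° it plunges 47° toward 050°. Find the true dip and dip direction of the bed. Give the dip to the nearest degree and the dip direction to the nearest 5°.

true dip 50°, dip direction 075°

Represent each trace as a vector plunging at its apparent dip toward its trend (east-north-up frame): v₁ = (0.672, -0.118, -0.731), v₂ = (0.522, 0.438, -0.731).
The plane normal is n = v₁ × v₂ ∝ (0.407, 0.109, 0.356).
True dip = arccos(n_z / |n|) = arccos(0.6455) = 49.8°.
The horizontal component of n points toward azimuth atan2(n_x, n_y) = 75°, the dip direction.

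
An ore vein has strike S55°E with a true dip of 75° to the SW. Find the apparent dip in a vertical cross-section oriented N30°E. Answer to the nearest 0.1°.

The section lies 85° from the strike.
tan(apparent dip) = tan 75° · sin 85° = 3.7178
α = arctan(3.7178) = 74.95°

74.9°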